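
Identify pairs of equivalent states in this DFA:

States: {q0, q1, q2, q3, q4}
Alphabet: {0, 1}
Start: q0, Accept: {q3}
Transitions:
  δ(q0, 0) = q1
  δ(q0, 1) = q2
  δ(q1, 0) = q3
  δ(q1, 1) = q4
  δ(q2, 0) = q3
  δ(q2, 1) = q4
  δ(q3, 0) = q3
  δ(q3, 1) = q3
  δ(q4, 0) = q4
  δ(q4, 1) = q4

Using the table-filling algorithm:
Round 0 – mark pairs where exactly one state is accepting: (q0,q3), (q1,q3), (q2,q3), (q3,q4)
Round 1 – newly marked: (q0,q1) [on 0: q1 vs q3, already marked]; (q0,q2) [on 0: q1 vs q3, already marked]; (q1,q4) [on 0: q3 vs q4, already marked]; (q2,q4) [on 0: q3 vs q4, already marked]
Round 2 – newly marked: (q0,q4) [on 0: q1 vs q4, already marked]
No further pairs can be marked.
(q1, q2) unmarked: δ(q1,0)=q3, δ(q2,0)=q3; δ(q1,1)=q4, δ(q2,1)=q4 → equivalent
Equivalent pairs: (q1, q2)

Final answer: Equivalent pairs: (q1, q2)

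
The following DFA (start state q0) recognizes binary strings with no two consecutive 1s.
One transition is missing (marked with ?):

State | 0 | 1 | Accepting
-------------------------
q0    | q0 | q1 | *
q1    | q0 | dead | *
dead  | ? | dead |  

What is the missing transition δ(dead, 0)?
dead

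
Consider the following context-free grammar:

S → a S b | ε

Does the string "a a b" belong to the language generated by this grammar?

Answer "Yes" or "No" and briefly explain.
Every derivation applies S → a S b some number n of times and then S → ε, producing a^n b^n with equally many a's and b's. The string a a b has two a's but only one b, so it cannot be derived.

Final answer: No - no valid derivation exists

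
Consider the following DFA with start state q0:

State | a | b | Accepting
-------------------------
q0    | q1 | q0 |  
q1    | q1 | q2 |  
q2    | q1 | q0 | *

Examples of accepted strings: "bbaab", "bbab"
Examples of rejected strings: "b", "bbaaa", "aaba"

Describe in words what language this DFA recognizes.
strings over {a,b} ending with 'ab'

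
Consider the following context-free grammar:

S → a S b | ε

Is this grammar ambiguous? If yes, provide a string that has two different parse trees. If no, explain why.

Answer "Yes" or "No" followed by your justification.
At every step exactly one production applies: if the remaining string to generate is non-empty it starts with a and ends with b, forcing S → a S b; if it is empty, S → ε is forced. Hence each string a^n b^n has exactly one derivation (S → a S b applied n times, then S → ε) and one parse tree.

Final answer: No - the grammar is unambiguous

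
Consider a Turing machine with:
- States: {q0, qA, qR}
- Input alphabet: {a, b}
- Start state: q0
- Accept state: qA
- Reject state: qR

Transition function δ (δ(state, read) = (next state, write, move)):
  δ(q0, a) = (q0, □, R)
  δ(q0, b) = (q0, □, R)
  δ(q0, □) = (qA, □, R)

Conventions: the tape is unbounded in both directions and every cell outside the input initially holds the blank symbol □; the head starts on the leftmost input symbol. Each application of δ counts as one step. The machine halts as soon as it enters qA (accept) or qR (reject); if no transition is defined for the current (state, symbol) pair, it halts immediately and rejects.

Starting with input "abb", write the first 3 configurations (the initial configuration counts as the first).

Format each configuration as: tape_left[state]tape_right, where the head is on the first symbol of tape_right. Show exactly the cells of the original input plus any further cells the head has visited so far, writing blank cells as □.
Step 0: [q0]abb (head at position 0)
Step 1: δ(q0, a) = (q0, □, R)  ⊢  □[q0]bb (head at position 1)
Step 2: δ(q0, b) = (q0, □, R)  ⊢  □□[q0]b (head at position 2)

Final answer: [q0]abb ⊢ □[q0]bb ⊢ □□[q0]b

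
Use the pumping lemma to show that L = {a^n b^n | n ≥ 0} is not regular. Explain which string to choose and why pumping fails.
Language: L = {a^n b^n | n ≥ 0} (equal numbers of a's followed by b's)
Step 1: Assume for contradiction that L is regular, with pumping length p.
Step 2: Choose s = a^p b^p. Then s ∈ L (it has p a's followed by p b's) and |s| ≥ p.
Step 3: Consider any decomposition s = xyz with |xy| ≤ p and |y| > 0. Since |xy| ≤ p and the first p symbols of s are all a's, y = a^k for some k with 1 ≤ k ≤ p.
Step 4: Pumping up (i = 2): xy²z = a^(p+k) b^p, which has more a's than b's, so xy²z ∉ L.
This contradicts the pumping lemma, so L is not regular.

Final answer: Choose s = a^p b^p. Since |xy| ≤ p, y = a^k with k ≥ 1. Then xy²z = a^(p+k) b^p ∉ L.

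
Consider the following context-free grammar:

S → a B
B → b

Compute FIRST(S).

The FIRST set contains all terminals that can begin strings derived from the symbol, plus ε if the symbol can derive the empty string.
S has the single production S → a B, whose right-hand side begins with the terminal a. So FIRST(S) = {a}.

Final answer: {a}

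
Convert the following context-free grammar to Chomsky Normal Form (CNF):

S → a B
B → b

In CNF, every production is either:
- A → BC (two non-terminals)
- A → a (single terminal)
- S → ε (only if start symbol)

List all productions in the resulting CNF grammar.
The grammar has no ε-productions or unit productions to eliminate.
S → a B has terminal a in a right-hand side of length ≥ 2: introduce T_a → a and use T_a in place of a.
B → b is already in CNF (single terminal) – keep it.
S → a B becomes S → T_a B.
Resulting CNF grammar (3 productions): T_a → a; B → b; S → T_a B

Final answer: T_a → a; B → b; S → T_a B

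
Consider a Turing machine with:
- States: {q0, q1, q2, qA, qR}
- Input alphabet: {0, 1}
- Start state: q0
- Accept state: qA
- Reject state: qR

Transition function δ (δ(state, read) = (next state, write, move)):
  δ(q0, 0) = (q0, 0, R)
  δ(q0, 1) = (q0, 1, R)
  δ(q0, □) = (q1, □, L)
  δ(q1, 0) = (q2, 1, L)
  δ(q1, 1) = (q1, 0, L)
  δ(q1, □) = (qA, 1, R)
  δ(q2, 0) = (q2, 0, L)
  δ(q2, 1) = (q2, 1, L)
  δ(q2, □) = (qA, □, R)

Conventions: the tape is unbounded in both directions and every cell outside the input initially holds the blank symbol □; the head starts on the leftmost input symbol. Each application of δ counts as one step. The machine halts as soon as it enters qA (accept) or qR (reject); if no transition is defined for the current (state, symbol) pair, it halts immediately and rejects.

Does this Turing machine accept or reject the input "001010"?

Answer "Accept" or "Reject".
Step 0: [q0]001010 (head at position 0)
Step 1: δ(q0, 0) = (q0, 0, R)  ⊢  0[q0]01010 (head at position 1)
Step 2: δ(q0, 0) = (q0, 0, R)  ⊢  00[q0]1010 (head at position 2)
Step 3: δ(q0, 1) = (q0, 1, R)  ⊢  001[q0]010 (head at position 3)
Step 4: δ(q0, 0) = (q0, 0, R)  ⊢  0010[q0]10 (head at position 4)
Step 5: δ(q0, 1) = (q0, 1, R)  ⊢  00101[q0]0 (head at position 5)
Step 6: δ(q0, 0) = (q0, 0, R)  ⊢  001010[q0]□ (head at position 6)
Step 7: δ(q0, □) = (q1, □, L)  ⊢  00101[q1]0□ (head at position 5)
Step 8: δ(q1, 0) = (q2, 1, L)  ⊢  0010[q2]11□ (head at position 4)
Step 9: δ(q2, 1) = (q2, 1, L)  ⊢  001[q2]011□ (head at position 3)
Step 10: δ(q2, 0) = (q2, 0, L)  ⊢  00[q2]1011□ (head at position 2)
Step 11: δ(q2, 1) = (q2, 1, L)  ⊢  0[q2]01011□ (head at position 1)
Step 12: δ(q2, 0) = (q2, 0, L)  ⊢  [q2]001011□ (head at position 0)
Step 13: δ(q2, 0) = (q2, 0, L)  ⊢  [q2]□001011□ (head at position -1)
Step 14: δ(q2, □) = (qA, □, R)  ⊢  □[qA]001011□ (head at position 0)
The machine is in qA, so it halts and accepts.

Final answer: Accept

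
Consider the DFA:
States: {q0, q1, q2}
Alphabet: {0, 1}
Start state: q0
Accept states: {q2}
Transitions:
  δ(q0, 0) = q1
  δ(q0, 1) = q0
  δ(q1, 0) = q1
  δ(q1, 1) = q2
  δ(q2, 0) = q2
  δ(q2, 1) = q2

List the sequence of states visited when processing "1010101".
Starting at q0
Read '1': q0 -> q0
Read '0': q0 -> q1
Read '1': q1 -> q2
Read '0': q2 -> q2
Read '1': q2 -> q2
Read '0': q2 -> q2
Read '1': q2 -> q2

Final answer: q0 -> q0 -> q1 -> q2 -> q2 -> q2 -> q2 -> q2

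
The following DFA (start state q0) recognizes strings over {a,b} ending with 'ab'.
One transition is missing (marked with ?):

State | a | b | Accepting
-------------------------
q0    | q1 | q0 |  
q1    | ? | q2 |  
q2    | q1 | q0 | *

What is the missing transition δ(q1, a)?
q1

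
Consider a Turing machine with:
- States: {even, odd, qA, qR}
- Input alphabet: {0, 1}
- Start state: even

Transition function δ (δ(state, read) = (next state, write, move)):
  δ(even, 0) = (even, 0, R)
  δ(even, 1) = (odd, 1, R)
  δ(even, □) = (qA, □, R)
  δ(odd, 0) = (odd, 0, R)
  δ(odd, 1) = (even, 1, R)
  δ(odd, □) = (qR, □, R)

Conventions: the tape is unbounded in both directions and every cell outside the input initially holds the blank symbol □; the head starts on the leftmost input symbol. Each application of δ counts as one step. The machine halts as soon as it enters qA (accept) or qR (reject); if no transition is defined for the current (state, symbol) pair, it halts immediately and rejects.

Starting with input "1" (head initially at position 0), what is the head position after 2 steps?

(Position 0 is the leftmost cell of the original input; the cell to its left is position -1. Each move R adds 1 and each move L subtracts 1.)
Step 0: [even]1 (head at position 0)
Step 1: δ(even, 1) = (odd, 1, R)  ⊢  1[odd]□ (head at position 1)
Step 2: δ(odd, □) = (qR, □, R)  ⊢  1□[qR]□ (head at position 2)
Head position after 2 steps: 2

Final answer: Position 2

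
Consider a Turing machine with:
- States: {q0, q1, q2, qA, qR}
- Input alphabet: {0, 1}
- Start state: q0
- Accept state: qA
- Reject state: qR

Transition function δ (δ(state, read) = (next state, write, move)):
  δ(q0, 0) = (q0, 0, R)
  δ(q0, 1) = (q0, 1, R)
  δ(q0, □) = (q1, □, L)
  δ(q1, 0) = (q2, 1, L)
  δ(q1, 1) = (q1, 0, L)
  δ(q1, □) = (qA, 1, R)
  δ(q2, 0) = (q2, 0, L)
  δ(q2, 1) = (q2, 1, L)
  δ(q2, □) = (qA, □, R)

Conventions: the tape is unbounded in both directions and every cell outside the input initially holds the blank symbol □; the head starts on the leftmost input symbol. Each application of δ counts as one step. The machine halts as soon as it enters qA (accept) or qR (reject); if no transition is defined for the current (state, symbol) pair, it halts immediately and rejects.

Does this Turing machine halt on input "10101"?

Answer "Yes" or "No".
Step 0: [q0]10101 (head at position 0)
Step 1: δ(q0, 1) = (q0, 1, R)  ⊢  1[q0]0101 (head at position 1)
Step 2: δ(q0, 0) = (q0, 0, R)  ⊢  10[q0]101 (head at position 2)
Step 3: δ(q0, 1) = (q0, 1, R)  ⊢  101[q0]01 (head at position 3)
Step 4: δ(q0, 0) = (q0, 0, R)  ⊢  1010[q0]1 (head at position 4)
Step 5: δ(q0, 1) = (q0, 1, R)  ⊢  10101[q0]□ (head at position 5)
Step 6: δ(q0, □) = (q1, □, L)  ⊢  1010[q1]1□ (head at position 4)
Step 7: δ(q1, 1) = (q1, 0, L)  ⊢  101[q1]00□ (head at position 3)
Step 8: δ(q1, 0) = (q2, 1, L)  ⊢  10[q2]110□ (head at position 2)
Step 9: δ(q2, 1) = (q2, 1, L)  ⊢  1[q2]0110□ (head at position 1)
Step 10: δ(q2, 0) = (q2, 0, L)  ⊢  [q2]10110□ (head at position 0)
Step 11: δ(q2, 1) = (q2, 1, L)  ⊢  [q2]□10110□ (head at position -1)
Step 12: δ(q2, □) = (qA, □, R)  ⊢  □[qA]10110□ (head at position 0)
The machine is in qA, so it halts and accepts.
It halts after 12 steps.

Final answer: Yes - halts after 12 steps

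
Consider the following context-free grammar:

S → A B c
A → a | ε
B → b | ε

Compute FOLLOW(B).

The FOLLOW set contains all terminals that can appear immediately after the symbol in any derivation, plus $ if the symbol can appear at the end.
B occurs in S → A B c, immediately followed by the terminal c. So FOLLOW(B) = {c}.

Final answer: {c}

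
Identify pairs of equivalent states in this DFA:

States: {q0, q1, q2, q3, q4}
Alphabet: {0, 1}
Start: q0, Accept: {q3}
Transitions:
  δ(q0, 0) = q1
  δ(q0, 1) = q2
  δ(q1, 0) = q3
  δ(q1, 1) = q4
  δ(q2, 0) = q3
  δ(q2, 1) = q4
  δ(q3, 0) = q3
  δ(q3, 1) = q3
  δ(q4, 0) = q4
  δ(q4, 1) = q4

Using the table-filling algorithm:
Round 0 – mark pairs where exactly one state is accepting: (q0,q3), (q1,q3), (q2,q3), (q3,q4)
Round 1 – newly marked: (q0,q1) [on 0: q1 vs q3, already marked]; (q0,q2) [on 0: q1 vs q3, already marked]; (q1,q4) [on 0: q3 vs q4, already marked]; (q2,q4) [on 0: q3 vs q4, already marked]
Round 2 – newly marked: (q0,q4) [on 0: q1 vs q4, already marked]
No further pairs can be marked.
(q1, q2) unmarked: δ(q1,0)=q3, δ(q2,0)=q3; δ(q1,1)=q4, δ(q2,1)=q4 → equivalent
Equivalent pairs: (q1, q2)

Final answer: Equivalent pairs: (q1, q2)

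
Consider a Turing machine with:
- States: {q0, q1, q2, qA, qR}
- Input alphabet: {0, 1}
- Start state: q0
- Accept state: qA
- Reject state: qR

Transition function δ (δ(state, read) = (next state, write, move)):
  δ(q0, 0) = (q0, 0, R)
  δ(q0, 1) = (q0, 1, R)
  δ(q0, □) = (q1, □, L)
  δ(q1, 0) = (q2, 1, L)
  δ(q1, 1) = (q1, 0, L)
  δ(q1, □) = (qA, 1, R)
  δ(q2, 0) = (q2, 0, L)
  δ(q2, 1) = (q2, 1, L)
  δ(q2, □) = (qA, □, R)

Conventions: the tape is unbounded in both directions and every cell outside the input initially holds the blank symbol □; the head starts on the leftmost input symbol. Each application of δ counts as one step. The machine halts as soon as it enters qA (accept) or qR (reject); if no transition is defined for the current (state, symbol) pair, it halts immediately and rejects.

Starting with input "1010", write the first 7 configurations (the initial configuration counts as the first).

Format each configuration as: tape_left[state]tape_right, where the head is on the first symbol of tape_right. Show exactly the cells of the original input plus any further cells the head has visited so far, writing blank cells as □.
Step 0: [q0]1010 (head at position 0)
Step 1: δ(q0, 1) = (q0, 1, R)  ⊢  1[q0]010 (head at position 1)
Step 2: δ(q0, 0) = (q0, 0, R)  ⊢  10[q0]10 (head at position 2)
Step 3: δ(q0, 1) = (q0, 1, R)  ⊢  101[q0]0 (head at position 3)
Step 4: δ(q0, 0) = (q0, 0, R)  ⊢  1010[q0]□ (head at position 4)
Step 5: δ(q0, □) = (q1, □, L)  ⊢  101[q1]0□ (head at position 3)
Step 6: δ(q1, 0) = (q2, 1, L)  ⊢  10[q2]11□ (head at position 2)

Final answer: [q0]1010 ⊢ 1[q0]010 ⊢ 10[q0]10 ⊢ 101[q0]0 ⊢ 1010[q0]□ ⊢ 101[q1]0□ ⊢ 10[q2]11□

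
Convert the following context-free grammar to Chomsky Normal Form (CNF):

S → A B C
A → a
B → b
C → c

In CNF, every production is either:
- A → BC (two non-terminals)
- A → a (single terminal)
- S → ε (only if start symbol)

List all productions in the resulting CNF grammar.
The grammar has no ε-productions or unit productions to eliminate.
A → a is already in CNF (single terminal) – keep it.
B → b is already in CNF (single terminal) – keep it.
C → c is already in CNF (single terminal) – keep it.
S → A B C has 3 symbols on the right: break it into binary productions S → A X0, X0 → B C.
Resulting CNF grammar (5 productions): A → a; B → b; C → c; S → A X0; X0 → B C

Final answer: A → a; B → b; C → c; S → A X0; X0 → B C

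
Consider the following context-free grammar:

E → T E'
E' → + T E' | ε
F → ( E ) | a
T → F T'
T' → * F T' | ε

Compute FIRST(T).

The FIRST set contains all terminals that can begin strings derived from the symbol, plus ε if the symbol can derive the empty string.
FIRST(F): F → ( E ) contributes '(' and F → a contributes 'a', so FIRST(F) = {(, a}. F is not nullable.
FIRST(T): T → F T' begins with F, and F is not nullable, so FIRST(T) = FIRST(F) = {(, a}.

Final answer: {(, a}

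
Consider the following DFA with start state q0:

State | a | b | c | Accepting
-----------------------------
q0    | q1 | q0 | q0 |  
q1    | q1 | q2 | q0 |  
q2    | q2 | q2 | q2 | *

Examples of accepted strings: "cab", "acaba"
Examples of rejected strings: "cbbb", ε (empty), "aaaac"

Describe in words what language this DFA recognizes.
strings over {a,b,c} containing 'ab' as substring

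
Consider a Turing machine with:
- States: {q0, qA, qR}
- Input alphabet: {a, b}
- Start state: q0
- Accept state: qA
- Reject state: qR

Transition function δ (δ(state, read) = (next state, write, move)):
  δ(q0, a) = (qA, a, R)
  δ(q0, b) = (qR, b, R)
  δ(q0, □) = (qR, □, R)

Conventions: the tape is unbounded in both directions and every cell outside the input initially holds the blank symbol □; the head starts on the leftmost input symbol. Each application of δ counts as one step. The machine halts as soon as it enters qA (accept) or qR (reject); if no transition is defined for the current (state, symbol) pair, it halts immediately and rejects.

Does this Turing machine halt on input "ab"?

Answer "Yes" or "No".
Step 0: [q0]ab (head at position 0)
Step 1: δ(q0, a) = (qA, a, R)  ⊢  a[qA]b (head at position 1)
The machine is in qA, so it halts and accepts.
It halts after 1 steps.

Final answer: Yes - halts after 1 steps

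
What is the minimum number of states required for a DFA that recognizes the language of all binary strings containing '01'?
Language: binary strings containing '01'
Lower bound (Myhill–Nerode): the prefixes ε, 0, 01 are pairwise distinguishable:
  ε vs 01: suffix ε distinguishes them (ε is rejected, 01 is accepted)
  0 vs 01: suffix ε distinguishes them (0 is rejected, 01 is accepted)
  ε vs 0: suffix 1 distinguishes them (ε·1 = 1 is rejected, 0·1 = 01 is accepted)
So any DFA needs at least 3 states.
Upper bound: a DFA with 3 states exists (one state per class above: 'no progress', 'last symbol 0', and 'seen 01' (accepting sink)).
Minimum states: 3

Final answer: 3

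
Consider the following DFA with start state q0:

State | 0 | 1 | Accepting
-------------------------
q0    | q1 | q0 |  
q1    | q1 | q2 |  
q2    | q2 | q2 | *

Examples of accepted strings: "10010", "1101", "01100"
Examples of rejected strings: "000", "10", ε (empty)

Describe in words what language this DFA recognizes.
binary strings containing '01' as a substring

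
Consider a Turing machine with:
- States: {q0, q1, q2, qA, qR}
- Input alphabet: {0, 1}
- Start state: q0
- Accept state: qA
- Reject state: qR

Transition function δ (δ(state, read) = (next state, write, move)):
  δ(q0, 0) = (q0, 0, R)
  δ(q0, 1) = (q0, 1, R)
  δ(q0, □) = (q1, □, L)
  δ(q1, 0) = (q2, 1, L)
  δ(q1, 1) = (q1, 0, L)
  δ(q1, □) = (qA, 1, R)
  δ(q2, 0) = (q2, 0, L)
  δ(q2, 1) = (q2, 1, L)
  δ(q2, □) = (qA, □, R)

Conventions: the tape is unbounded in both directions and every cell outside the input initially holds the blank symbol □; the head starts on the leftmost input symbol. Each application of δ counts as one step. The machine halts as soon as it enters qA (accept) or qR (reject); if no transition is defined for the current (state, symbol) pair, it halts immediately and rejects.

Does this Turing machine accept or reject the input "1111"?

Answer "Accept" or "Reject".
Step 0: [q0]1111 (head at position 0)
Step 1: δ(q0, 1) = (q0, 1, R)  ⊢  1[q0]111 (head at position 1)
Step 2: δ(q0, 1) = (q0, 1, R)  ⊢  11[q0]11 (head at position 2)
Step 3: δ(q0, 1) = (q0, 1, R)  ⊢  111[q0]1 (head at position 3)
Step 4: δ(q0, 1) = (q0, 1, R)  ⊢  1111[q0]□ (head at position 4)
Step 5: δ(q0, □) = (q1, □, L)  ⊢  111[q1]1□ (head at position 3)
Step 6: δ(q1, 1) = (q1, 0, L)  ⊢  11[q1]10□ (head at position 2)
Step 7: δ(q1, 1) = (q1, 0, L)  ⊢  1[q1]100□ (head at position 1)
Step 8: δ(q1, 1) = (q1, 0, L)  ⊢  [q1]1000□ (head at position 0)
Step 9: δ(q1, 1) = (q1, 0, L)  ⊢  [q1]□0000□ (head at position -1)
Step 10: δ(q1, □) = (qA, 1, R)  ⊢  1[qA]0000□ (head at position 0)
The machine is in qA, so it halts and accepts.

Final answer: Accept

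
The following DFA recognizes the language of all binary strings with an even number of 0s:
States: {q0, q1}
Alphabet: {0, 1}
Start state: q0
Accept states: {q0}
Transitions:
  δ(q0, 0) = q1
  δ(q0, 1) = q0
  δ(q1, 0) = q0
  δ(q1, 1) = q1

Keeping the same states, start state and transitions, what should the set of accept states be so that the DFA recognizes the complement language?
The DFA is complete (every state has a transition on every symbol), so the complement
is recognized by the same DFA with accepting and non-accepting states swapped.
Original accept states: {q0}
Complement accept states = All states - Original accept states
= {q0, q1} - {q0}
= {q1}
Complement language: strings with an ODD number of 0s

Final answer: {q1}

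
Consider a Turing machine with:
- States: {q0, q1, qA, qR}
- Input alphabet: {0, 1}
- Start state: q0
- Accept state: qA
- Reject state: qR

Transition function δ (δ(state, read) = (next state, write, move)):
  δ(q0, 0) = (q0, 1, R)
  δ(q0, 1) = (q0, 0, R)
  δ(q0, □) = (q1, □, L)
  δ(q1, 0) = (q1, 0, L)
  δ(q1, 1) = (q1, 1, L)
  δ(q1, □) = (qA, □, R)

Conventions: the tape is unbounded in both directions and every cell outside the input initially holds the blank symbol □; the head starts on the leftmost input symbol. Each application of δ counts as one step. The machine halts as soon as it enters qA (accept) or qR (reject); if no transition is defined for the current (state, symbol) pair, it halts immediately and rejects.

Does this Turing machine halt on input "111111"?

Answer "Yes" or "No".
Step 0: [q0]111111 (head at position 0)
Step 1: δ(q0, 1) = (q0, 0, R)  ⊢  0[q0]11111 (head at position 1)
Step 2: δ(q0, 1) = (q0, 0, R)  ⊢  00[q0]1111 (head at position 2)
Step 3: δ(q0, 1) = (q0, 0, R)  ⊢  000[q0]111 (head at position 3)
Step 4: δ(q0, 1) = (q0, 0, R)  ⊢  0000[q0]11 (head at position 4)
Step 5: δ(q0, 1) = (q0, 0, R)  ⊢  00000[q0]1 (head at position 5)
Step 6: δ(q0, 1) = (q0, 0, R)  ⊢  000000[q0]□ (head at position 6)
Step 7: δ(q0, □) = (q1, □, L)  ⊢  00000[q1]0□ (head at position 5)
Step 8: δ(q1, 0) = (q1, 0, L)  ⊢  0000[q1]00□ (head at position 4)
Step 9: δ(q1, 0) = (q1, 0, L)  ⊢  000[q1]000□ (head at position 3)
Step 10: δ(q1, 0) = (q1, 0, L)  ⊢  00[q1]0000□ (head at position 2)
Step 11: δ(q1, 0) = (q1, 0, L)  ⊢  0[q1]00000□ (head at position 1)
Step 12: δ(q1, 0) = (q1, 0, L)  ⊢  [q1]000000□ (head at position 0)
Step 13: δ(q1, 0) = (q1, 0, L)  ⊢  [q1]□000000□ (head at position -1)
Step 14: δ(q1, □) = (qA, □, R)  ⊢  □[qA]000000□ (head at position 0)
The machine is in qA, so it halts and accepts.
It halts after 14 steps.

Final answer: Yes - halts after 14 steps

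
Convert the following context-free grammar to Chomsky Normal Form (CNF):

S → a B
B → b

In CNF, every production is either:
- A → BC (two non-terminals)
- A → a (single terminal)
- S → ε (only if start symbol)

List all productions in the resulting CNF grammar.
The grammar has no ε-productions or unit productions to eliminate.
S → a B has terminal a in a right-hand side of length ≥ 2: introduce T_a → a and use T_a in place of a.
B → b is already in CNF (single terminal) – keep it.
S → a B becomes S → T_a B.
Resulting CNF grammar (3 productions): T_a → a; B → b; S → T_a B

Final answer: T_a → a; B → b; S → T_a B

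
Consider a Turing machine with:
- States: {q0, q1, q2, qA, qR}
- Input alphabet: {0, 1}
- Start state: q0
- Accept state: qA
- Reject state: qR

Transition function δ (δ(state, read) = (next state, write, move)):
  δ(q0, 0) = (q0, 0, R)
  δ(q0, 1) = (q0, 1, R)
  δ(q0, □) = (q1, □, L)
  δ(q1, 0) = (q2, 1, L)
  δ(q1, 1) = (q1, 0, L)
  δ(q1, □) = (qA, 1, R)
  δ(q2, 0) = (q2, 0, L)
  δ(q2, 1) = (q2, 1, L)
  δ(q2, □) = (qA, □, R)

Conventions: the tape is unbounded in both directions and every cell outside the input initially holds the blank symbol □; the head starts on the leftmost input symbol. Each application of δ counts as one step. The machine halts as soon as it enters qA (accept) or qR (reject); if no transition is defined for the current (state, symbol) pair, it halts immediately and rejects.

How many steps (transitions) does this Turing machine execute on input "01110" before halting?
Step 0: [q0]01110 (head at position 0)
Step 1: δ(q0, 0) = (q0, 0, R)  ⊢  0[q0]1110 (head at position 1)
Step 2: δ(q0, 1) = (q0, 1, R)  ⊢  01[q0]110 (head at position 2)
Step 3: δ(q0, 1) = (q0, 1, R)  ⊢  011[q0]10 (head at position 3)
Step 4: δ(q0, 1) = (q0, 1, R)  ⊢  0111[q0]0 (head at position 4)
Step 5: δ(q0, 0) = (q0, 0, R)  ⊢  01110[q0]□ (head at position 5)
Step 6: δ(q0, □) = (q1, □, L)  ⊢  0111[q1]0□ (head at position 4)
Step 7: δ(q1, 0) = (q2, 1, L)  ⊢  011[q2]11□ (head at position 3)
Step 8: δ(q2, 1) = (q2, 1, L)  ⊢  01[q2]111□ (head at position 2)
Step 9: δ(q2, 1) = (q2, 1, L)  ⊢  0[q2]1111□ (head at position 1)
Step 10: δ(q2, 1) = (q2, 1, L)  ⊢  [q2]01111□ (head at position 0)
Step 11: δ(q2, 0) = (q2, 0, L)  ⊢  [q2]□01111□ (head at position -1)
Step 12: δ(q2, □) = (qA, □, R)  ⊢  □[qA]01111□ (head at position 0)
The machine is in qA, so it halts and accepts.
Number of transitions executed: 12.

Final answer: 12 steps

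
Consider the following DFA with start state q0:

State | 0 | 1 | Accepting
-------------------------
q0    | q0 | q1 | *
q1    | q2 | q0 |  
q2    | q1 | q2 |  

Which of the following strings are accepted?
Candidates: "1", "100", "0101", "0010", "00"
"1": q0 → q1; q1 is not accepting → rejected
"100": q0 → q1 → q2 → q1; q1 is not accepting → rejected
"0101": q0 → q0 → q1 → q2 → q2; q2 is not accepting → rejected
"0010": q0 → q0 → q0 → q1 → q2; q2 is not accepting → rejected
"00": q0 → q0 → q0; q0 is accepting → accepted

Final answer: "00"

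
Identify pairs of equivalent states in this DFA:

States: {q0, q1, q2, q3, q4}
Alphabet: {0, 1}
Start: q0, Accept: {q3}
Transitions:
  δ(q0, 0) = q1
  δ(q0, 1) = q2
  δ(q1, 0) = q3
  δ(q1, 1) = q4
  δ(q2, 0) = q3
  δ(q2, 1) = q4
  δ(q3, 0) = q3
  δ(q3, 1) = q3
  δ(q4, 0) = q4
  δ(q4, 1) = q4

Using the table-filling algorithm:
Round 0 – mark pairs where exactly one state is accepting: (q0,q3), (q1,q3), (q2,q3), (q3,q4)
Round 1 – newly marked: (q0,q1) [on 0: q1 vs q3, already marked]; (q0,q2) [on 0: q1 vs q3, already marked]; (q1,q4) [on 0: q3 vs q4, already marked]; (q2,q4) [on 0: q3 vs q4, already marked]
Round 2 – newly marked: (q0,q4) [on 0: q1 vs q4, already marked]
No further pairs can be marked.
(q1, q2) unmarked: δ(q1,0)=q3, δ(q2,0)=q3; δ(q1,1)=q4, δ(q2,1)=q4 → equivalent
Equivalent pairs: (q1, q2)

Final answer: Equivalent pairs: (q1, q2)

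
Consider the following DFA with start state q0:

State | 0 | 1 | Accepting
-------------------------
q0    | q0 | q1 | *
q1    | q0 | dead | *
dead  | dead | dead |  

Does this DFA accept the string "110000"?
Start in q0.
Read '1': q0 → q1
Read '1': q1 → dead
Read '0': dead → dead
Read '0': dead → dead
Read '0': dead → dead
Read '0': dead → dead
Final state dead is not accepting, so the string is rejected.

Final answer: No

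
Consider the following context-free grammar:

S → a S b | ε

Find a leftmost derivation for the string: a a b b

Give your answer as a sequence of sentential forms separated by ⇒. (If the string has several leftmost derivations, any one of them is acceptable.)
Start with S.
Step 1: the leftmost non-terminal is S; apply S → a S b:  a S b
Step 2: the leftmost non-terminal is S; apply S → a S b:  a a S b b
Step 3: the leftmost non-terminal is S; apply S → ε:  a a b b

Final answer: S ⇒ a S b ⇒ a a S b b ⇒ a a b b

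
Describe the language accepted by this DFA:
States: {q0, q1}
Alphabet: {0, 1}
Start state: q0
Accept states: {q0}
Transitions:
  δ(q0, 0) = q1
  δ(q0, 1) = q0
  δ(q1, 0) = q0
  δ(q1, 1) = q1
Analyzing the DFA structure:
Start state: q0
Accept states: {q0}
Interpreting what each state remembers (checking against the transitions):
  q0: an even number of 0s has been read so far
  q1: an odd number of 0s has been read so far
  δ(q0, 0): in q0 (an even number of 0s has been read so far), after reading 0 we have: an odd number of 0s has been read so far → q1
  δ(q0, 1): in q0 (an even number of 0s has been read so far), after reading 1 we have: an even number of 0s has been read so far → q0
  δ(q1, 0): in q1 (an odd number of 0s has been read so far), after reading 0 we have: an even number of 0s has been read so far → q0
  δ(q1, 1): in q1 (an odd number of 0s has been read so far), after reading 1 we have: an odd number of 0s has been read so far → q1
A string is accepted iff it ends in {q0}, i.e. an even number of 0s has been read so far.
Language: All binary strings with an even number of 0s

Final answer: All binary strings with an even number of 0s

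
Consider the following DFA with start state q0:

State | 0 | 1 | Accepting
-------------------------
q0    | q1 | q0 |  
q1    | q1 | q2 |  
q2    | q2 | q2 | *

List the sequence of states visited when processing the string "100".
q0 → q0 → q1 → q1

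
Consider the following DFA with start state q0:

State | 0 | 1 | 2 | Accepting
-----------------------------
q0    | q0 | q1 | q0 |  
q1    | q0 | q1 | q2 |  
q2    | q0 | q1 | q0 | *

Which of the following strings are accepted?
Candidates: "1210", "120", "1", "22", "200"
"1210": q0 → q1 → q2 → q1 → q0; q0 is not accepting → rejected
"120": q0 → q1 → q2 → q0; q0 is not accepting → rejected
"1": q0 → q1; q1 is not accepting → rejected
"22": q0 → q0 → q0; q0 is not accepting → rejected
"200": q0 → q0 → q0 → q0; q0 is not accepting → rejected

Final answer: None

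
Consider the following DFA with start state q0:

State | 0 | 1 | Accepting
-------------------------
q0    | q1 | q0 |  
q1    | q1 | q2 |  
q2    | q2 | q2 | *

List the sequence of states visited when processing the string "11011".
q0 → q0 → q0 → q1 → q2 → q2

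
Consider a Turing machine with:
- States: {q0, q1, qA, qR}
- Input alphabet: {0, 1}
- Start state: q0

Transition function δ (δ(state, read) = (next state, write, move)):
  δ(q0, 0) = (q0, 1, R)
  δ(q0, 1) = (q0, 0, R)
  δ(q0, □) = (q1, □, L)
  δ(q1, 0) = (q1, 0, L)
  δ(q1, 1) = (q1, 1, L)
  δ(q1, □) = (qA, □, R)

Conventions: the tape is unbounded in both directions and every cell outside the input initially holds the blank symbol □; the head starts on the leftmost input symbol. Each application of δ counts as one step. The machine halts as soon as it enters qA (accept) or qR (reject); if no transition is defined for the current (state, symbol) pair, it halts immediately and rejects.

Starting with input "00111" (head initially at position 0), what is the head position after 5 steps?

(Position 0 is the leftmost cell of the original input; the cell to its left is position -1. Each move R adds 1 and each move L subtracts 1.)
Step 0: [q0]00111 (head at position 0)
Step 1: δ(q0, 0) = (q0, 1, R)  ⊢  1[q0]0111 (head at position 1)
Step 2: δ(q0, 0) = (q0, 1, R)  ⊢  11[q0]111 (head at position 2)
Step 3: δ(q0, 1) = (q0, 0, R)  ⊢  110[q0]11 (head at position 3)
Step 4: δ(q0, 1) = (q0, 0, R)  ⊢  1100[q0]1 (head at position 4)
Step 5: δ(q0, 1) = (q0, 0, R)  ⊢  11000[q0]□ (head at position 5)
Head position after 5 steps: 5

Final answer: Position 5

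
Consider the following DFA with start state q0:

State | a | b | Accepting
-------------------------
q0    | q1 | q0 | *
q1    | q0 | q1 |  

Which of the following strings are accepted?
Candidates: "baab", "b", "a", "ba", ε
"baab": q0 → q0 → q1 → q0 → q0; q0 is accepting → accepted
"b": q0 → q0; q0 is accepting → accepted
"a": q0 → q1; q1 is not accepting → rejected
"ba": q0 → q0 → q1; q1 is not accepting → rejected
ε: q0; q0 is accepting → accepted

Final answer: "baab", "b", ε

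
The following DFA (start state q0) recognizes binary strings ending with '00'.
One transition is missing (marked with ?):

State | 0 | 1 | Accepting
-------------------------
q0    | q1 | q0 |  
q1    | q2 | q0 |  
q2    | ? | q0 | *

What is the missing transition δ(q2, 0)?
q2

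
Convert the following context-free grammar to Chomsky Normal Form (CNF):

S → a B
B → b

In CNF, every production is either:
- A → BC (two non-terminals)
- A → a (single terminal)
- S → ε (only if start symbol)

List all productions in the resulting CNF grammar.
The grammar has no ε-productions or unit productions to eliminate.
S → a B has terminal a in a right-hand side of length ≥ 2: introduce T_a → a and use T_a in place of a.
B → b is already in CNF (single terminal) – keep it.
S → a B becomes S → T_a B.
Resulting CNF grammar (3 productions): T_a → a; B → b; S → T_a B

Final answer: T_a → a; B → b; S → T_a B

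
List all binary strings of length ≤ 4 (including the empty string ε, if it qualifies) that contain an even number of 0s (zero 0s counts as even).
Checking every binary string of length 0 to 4:
  Length 0: accepted: ε | rejected: (none)
  Length 1: accepted: 1 | rejected: 0
  Length 2: accepted: 00, 11 | rejected: 01, 10
  Length 3: accepted: 001, 010, 100, 111 | rejected: 000, 011, 101, 110
  Length 4: accepted: 0000, 0011, 0101, 0110, 1001, 1010, 1100, 1111 | rejected: 0001, 0010, 0100, 0111, 1000, 1011, 1101, 1110
Total: 16 string(s).

Final answer: ε, 1, 00, 11, 001, 010, 100, 111, 0000, 0011, 0101, 0110, 1001, 1010, 1100, 1111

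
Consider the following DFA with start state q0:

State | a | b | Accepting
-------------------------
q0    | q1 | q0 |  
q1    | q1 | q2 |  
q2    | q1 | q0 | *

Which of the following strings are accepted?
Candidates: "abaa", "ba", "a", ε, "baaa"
"abaa": q0 → q1 → q2 → q1 → q1; q1 is not accepting → rejected
"ba": q0 → q0 → q1; q1 is not accepting → rejected
"a": q0 → q1; q1 is not accepting → rejected
ε: q0; q0 is not accepting → rejected
"baaa": q0 → q0 → q1 → q1 → q1; q1 is not accepting → rejected

Final answer: None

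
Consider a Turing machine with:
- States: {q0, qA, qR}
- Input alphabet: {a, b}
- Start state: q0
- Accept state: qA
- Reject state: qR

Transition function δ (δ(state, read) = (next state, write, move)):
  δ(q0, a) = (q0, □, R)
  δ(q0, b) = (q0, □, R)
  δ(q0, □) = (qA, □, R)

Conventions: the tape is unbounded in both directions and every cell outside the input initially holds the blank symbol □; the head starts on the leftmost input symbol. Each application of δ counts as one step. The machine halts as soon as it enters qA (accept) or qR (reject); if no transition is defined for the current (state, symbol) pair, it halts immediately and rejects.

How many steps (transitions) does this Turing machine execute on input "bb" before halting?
Step 0: [q0]bb (head at position 0)
Step 1: δ(q0, b) = (q0, □, R)  ⊢  □[q0]b (head at position 1)
Step 2: δ(q0, b) = (q0, □, R)  ⊢  □□[q0]□ (head at position 2)
Step 3: δ(q0, □) = (qA, □, R)  ⊢  □□□[qA]□ (head at position 3)
The machine is in qA, so it halts and accepts.
Number of transitions executed: 3.

Final answer: 3 steps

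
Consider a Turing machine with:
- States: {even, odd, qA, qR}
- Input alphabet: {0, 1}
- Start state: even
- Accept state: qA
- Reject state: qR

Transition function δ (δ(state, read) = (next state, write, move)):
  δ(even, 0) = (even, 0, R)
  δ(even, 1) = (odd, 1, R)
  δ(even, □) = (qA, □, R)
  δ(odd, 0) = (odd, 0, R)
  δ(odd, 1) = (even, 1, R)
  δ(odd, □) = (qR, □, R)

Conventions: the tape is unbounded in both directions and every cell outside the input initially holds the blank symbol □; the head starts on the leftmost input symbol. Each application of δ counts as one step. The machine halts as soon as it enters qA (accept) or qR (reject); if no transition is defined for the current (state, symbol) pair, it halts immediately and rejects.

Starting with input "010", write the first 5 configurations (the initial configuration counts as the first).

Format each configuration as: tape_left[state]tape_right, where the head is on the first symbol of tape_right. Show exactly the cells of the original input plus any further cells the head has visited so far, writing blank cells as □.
Step 0: [even]010 (head at position 0)
Step 1: δ(even, 0) = (even, 0, R)  ⊢  0[even]10 (head at position 1)
Step 2: δ(even, 1) = (odd, 1, R)  ⊢  01[odd]0 (head at position 2)
Step 3: δ(odd, 0) = (odd, 0, R)  ⊢  010[odd]□ (head at position 3)
Step 4: δ(odd, □) = (qR, □, R)  ⊢  010□[qR]□ (head at position 4)

Final answer: [even]010 ⊢ 0[even]10 ⊢ 01[odd]0 ⊢ 010[odd]□ ⊢ 010□[qR]□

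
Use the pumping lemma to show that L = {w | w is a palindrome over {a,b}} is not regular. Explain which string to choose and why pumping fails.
Language: L = {w | w is a palindrome over {a,b}} (strings that read the same forwards and backwards)
Step 1: Assume for contradiction that L is regular, with pumping length p.
Step 2: Choose s = a^p b a^p. Then s ∈ L (it reads the same forwards and backwards) and |s| ≥ p.
Step 3: Consider any decomposition s = xyz with |xy| ≤ p and |y| > 0. Since |xy| ≤ p and the first p symbols of s are all a's, y = a^k for some k with 1 ≤ k ≤ p.
Step 4: Pumping up (i = 2): xy²z = a^(p+k) b a^p. Its reverse is a^p b a^(p+k) ≠ a^(p+k) b a^p (the single b is no longer in the middle), so xy²z is not a palindrome and xy²z ∉ L.
This contradicts the pumping lemma, so L is not regular.

Final answer: Choose s = a^p b a^p. Since |xy| ≤ p, y = a^k with k ≥ 1. Then xy²z = a^(p+k) b a^p is not a palindrome, so ∉ L.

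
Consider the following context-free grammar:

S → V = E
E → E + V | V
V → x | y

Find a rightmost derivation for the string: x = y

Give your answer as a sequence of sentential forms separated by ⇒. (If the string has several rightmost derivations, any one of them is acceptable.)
Start with S.
Step 1: the rightmost non-terminal is S; apply S → V = E:  V = E
Step 2: the rightmost non-terminal is E; apply E → V:  V = V
Step 3: the rightmost non-terminal is V; apply V → y:  V = y
Step 4: the rightmost non-terminal is V; apply V → x:  x = y

Final answer: S ⇒ V = E ⇒ V = V ⇒ V = y ⇒ x = y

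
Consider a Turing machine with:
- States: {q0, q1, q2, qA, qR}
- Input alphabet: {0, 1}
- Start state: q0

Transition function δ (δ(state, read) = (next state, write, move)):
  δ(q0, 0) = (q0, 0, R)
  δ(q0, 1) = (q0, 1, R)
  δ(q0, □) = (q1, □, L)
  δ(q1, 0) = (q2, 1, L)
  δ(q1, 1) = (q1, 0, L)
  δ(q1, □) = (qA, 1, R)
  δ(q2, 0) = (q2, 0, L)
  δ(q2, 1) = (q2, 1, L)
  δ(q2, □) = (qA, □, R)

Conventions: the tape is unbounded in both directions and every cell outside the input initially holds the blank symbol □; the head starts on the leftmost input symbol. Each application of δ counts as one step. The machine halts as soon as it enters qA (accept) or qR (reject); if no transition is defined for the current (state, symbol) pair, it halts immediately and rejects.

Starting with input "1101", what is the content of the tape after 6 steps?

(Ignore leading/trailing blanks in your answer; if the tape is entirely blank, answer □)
Step 0: [q0]1101 (head at position 0)
Step 1: δ(q0, 1) = (q0, 1, R)  ⊢  1[q0]101 (head at position 1)
Step 2: δ(q0, 1) = (q0, 1, R)  ⊢  11[q0]01 (head at position 2)
Step 3: δ(q0, 0) = (q0, 0, R)  ⊢  110[q0]1 (head at position 3)
Step 4: δ(q0, 1) = (q0, 1, R)  ⊢  1101[q0]□ (head at position 4)
Step 5: δ(q0, □) = (q1, □, L)  ⊢  110[q1]1□ (head at position 3)
Step 6: δ(q1, 1) = (q1, 0, L)  ⊢  11[q1]00□ (head at position 2)
Tape after 6 steps (ignoring surrounding blanks): 1100

Final answer: Tape: 1100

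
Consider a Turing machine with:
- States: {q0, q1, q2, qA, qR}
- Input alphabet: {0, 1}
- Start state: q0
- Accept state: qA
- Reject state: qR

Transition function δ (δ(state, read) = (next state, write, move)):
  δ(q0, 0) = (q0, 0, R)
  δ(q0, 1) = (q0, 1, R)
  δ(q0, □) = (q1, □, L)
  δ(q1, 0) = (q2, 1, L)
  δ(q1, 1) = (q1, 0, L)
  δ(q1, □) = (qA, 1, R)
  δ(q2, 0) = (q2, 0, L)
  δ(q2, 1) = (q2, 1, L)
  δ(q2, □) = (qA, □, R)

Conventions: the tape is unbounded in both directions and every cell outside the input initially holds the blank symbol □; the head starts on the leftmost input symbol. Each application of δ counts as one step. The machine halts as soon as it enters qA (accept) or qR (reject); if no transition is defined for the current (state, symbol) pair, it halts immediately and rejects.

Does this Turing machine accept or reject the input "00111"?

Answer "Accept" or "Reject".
Step 0: [q0]00111 (head at position 0)
Step 1: δ(q0, 0) = (q0, 0, R)  ⊢  0[q0]0111 (head at position 1)
Step 2: δ(q0, 0) = (q0, 0, R)  ⊢  00[q0]111 (head at position 2)
Step 3: δ(q0, 1) = (q0, 1, R)  ⊢  001[q0]11 (head at position 3)
Step 4: δ(q0, 1) = (q0, 1, R)  ⊢  0011[q0]1 (head at position 4)
Step 5: δ(q0, 1) = (q0, 1, R)  ⊢  00111[q0]□ (head at position 5)
Step 6: δ(q0, □) = (q1, □, L)  ⊢  0011[q1]1□ (head at position 4)
Step 7: δ(q1, 1) = (q1, 0, L)  ⊢  001[q1]10□ (head at position 3)
Step 8: δ(q1, 1) = (q1, 0, L)  ⊢  00[q1]100□ (head at position 2)
Step 9: δ(q1, 1) = (q1, 0, L)  ⊢  0[q1]0000□ (head at position 1)
Step 10: δ(q1, 0) = (q2, 1, L)  ⊢  [q2]01000□ (head at position 0)
Step 11: δ(q2, 0) = (q2, 0, L)  ⊢  [q2]□01000□ (head at position -1)
Step 12: δ(q2, □) = (qA, □, R)  ⊢  □[qA]01000□ (head at position 0)
The machine is in qA, so it halts and accepts.

Final answer: Accept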